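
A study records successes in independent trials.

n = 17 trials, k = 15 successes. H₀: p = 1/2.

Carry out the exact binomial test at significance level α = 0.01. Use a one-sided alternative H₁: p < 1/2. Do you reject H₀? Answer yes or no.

Exact binomial: n=17, k=15, p₀=1/2=0.5000
P(X≤15) from Σ C(n,i)·p₀^i·(1−p₀)^(n−i)
p-value (one-sided, H₁ less) = 0.99986
At α=0.01: p ≥ α → fail to reject H₀

reject H₀: no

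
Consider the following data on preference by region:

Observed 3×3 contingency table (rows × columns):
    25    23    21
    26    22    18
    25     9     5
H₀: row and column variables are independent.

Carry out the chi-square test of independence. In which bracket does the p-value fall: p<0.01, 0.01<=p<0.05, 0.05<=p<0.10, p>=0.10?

p-value bracket: 0.05<=p<0.10

Row totals [69, 66, 39], col totals [76, 54, 44], n=174
χ² = (25−30.14)²/30.14 + (23−21.41)²/21.41 + (21−17.45)²/17.45 + (26−28.83)²/28.83 + (22−20.48)²/20.48 + (18−16.69)²/16.69 + (25−17.03)²/17.03 + (9−12.10)²/12.10 + (5−9.86)²/9.86 = 9.1266
df = 4
p-value (upper-tail) = 0.05801
→ bracket: 0.05<=p<0.10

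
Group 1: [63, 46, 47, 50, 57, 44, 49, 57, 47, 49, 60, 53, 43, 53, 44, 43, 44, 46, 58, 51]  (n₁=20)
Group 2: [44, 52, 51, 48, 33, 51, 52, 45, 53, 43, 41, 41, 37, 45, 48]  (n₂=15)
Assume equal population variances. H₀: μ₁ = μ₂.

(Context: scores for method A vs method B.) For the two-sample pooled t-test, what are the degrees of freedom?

df = n₁ + n₂ − 2 = 20 + 15 − 2 = 33

degrees of freedom = 33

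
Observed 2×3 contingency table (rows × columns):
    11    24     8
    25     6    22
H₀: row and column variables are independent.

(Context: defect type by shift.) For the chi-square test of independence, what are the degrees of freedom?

df = (r−1)(c−1) = (2−1)·(3−1) = 2

degrees of freedom = 2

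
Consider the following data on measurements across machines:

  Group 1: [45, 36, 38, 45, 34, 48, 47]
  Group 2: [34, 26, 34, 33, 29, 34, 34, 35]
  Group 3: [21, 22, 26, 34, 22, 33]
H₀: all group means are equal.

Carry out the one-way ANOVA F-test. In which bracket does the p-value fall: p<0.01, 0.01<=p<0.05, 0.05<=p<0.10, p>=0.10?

p-value bracket: p<0.01

Group means [41.86, 32.38, 26.33], grand mean 33.810
SSB = Σnᵢ(x̄ᵢ−x̄)² = 805.173; SSW = ΣΣ(x−x̄ᵢ)² = 434.065
MSB = 805.173/2 = 402.5863; MSW = 434.065/18 = 24.1147
F = MSB/MSW = 16.6946
df = (2, 18)
p-value (upper-tail) = 0.00008
→ bracket: p<0.01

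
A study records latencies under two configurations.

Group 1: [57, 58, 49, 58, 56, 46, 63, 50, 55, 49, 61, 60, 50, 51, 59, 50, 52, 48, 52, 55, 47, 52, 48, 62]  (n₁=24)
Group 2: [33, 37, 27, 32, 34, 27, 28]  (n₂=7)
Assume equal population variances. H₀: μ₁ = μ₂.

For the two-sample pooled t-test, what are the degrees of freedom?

degrees of freedom = 29

df = n₁ + n₂ − 2 = 24 + 7 − 2 = 29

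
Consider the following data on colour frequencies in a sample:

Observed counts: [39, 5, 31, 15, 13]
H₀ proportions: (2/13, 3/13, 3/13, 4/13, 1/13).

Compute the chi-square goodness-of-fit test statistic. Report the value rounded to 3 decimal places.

test statistic = 62.897

n = 103; E_i = n·p_i = [15.85, 23.77, 23.77, 31.69, 7.92]
χ² = (39−15.85)²/15.85 + (5−23.77)²/23.77 + (31−23.77)²/23.77 + (15−31.69)²/31.69 + (13−7.92)²/7.92 = 62.8972
df = 4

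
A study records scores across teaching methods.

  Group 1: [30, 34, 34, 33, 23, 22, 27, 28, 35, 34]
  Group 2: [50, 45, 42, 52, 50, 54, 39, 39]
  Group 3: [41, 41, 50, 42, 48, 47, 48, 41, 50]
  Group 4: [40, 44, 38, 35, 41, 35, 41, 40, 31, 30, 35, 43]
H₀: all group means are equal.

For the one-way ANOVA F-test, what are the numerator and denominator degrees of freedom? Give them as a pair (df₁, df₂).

degrees of freedom = [3, 35]

k = 4 groups, N = 39 total
df = (k−1, N−k) = (4−1, 39−4) = (3, 35)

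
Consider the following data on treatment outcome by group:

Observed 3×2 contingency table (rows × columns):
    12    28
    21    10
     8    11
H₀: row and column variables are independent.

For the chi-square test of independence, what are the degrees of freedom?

df = (r−1)(c−1) = (3−1)·(2−1) = 2

degrees of freedom = 2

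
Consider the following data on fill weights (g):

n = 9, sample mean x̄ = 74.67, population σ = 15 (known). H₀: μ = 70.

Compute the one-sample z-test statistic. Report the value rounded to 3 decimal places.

SE = σ/√n = 15/√9 = 5.0000
z = (x̄−μ₀)/SE = (74.67−70)/5.0000 = 0.9340

test statistic = 0.934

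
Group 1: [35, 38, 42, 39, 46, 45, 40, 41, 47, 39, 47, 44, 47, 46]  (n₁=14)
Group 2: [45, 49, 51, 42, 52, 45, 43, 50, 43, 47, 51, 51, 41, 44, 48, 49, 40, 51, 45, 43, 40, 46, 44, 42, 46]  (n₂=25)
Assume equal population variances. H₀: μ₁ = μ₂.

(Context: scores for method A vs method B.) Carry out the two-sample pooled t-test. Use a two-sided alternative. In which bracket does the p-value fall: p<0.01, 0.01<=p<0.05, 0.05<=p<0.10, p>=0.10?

x̄₁=42.571, s₁=3.956, n₁=14
x̄₂=45.920, s₂=3.774, n₂=25
s_p² = [13·3.956² + 24·3.774²]/37 = 14.7370
SE = √(s_p²·(1/14+1/25)) = 1.2815
t = (42.571−45.920)/1.2815 = -2.6131
df = 37
p-value (two-sided) = 0.01289
→ bracket: 0.01<=p<0.05

p-value bracket: 0.01<=p<0.05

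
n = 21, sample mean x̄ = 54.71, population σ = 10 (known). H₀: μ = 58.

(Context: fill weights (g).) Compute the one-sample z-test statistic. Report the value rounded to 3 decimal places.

SE = σ/√n = 10/√21 = 2.1822
z = (x̄−μ₀)/SE = (54.71−58)/2.1822 = -1.5077

test statistic = -1.508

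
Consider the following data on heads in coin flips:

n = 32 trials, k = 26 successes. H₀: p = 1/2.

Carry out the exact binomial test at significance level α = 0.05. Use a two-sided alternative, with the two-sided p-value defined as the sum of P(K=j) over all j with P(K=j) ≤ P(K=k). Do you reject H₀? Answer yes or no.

Exact binomial: n=32, k=26, p₀=1/2=0.5000
P(X=j) = C(n,j)·p₀^j·(1−p₀)^(n−j); p = Σ P(X=j) over j with P(X=j) ≤ P(X=26)
p-value (two-sided) = 0.00054
At α=0.05: p < α → reject H₀

reject H₀: yes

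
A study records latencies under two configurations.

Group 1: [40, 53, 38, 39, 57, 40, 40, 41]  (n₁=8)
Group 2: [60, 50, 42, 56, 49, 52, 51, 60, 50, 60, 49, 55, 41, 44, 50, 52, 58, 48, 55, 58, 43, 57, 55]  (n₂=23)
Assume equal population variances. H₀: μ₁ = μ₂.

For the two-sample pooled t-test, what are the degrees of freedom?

degrees of freedom = 29

df = n₁ + n₂ − 2 = 8 + 23 − 2 = 29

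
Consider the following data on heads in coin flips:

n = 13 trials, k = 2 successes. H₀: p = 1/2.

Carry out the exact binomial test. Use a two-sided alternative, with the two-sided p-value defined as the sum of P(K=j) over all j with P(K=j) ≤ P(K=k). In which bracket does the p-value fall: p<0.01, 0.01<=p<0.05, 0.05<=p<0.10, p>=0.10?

p-value bracket: 0.01<=p<0.05

Exact binomial: n=13, k=2, p₀=1/2=0.5000
P(X=j) = C(n,j)·p₀^j·(1−p₀)^(n−j); p = Σ P(X=j) over j with P(X=j) ≤ P(X=2)
p-value (two-sided) = 0.02246
→ bracket: 0.01<=p<0.05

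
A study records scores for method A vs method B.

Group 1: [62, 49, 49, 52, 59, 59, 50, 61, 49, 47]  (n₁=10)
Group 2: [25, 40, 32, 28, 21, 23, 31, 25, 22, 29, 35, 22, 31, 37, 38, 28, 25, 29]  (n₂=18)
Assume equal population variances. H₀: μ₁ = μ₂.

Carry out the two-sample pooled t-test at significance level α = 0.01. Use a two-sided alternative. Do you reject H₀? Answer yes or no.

x̄₁=53.700, s₁=5.832, n₁=10
x̄₂=28.944, s₂=5.775, n₂=18
s_p² = [9·5.832² + 17·5.775²]/26 = 33.5786
SE = √(s_p²·(1/10+1/18)) = 2.2855
t = (53.700−28.944)/2.2855 = 10.8317
df = 26
p-value (two-sided) = 0.00000
At α=0.01: p < α → reject H₀

reject H₀: yes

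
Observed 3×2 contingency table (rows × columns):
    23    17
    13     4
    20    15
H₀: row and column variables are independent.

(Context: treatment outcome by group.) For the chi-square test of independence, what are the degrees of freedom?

degrees of freedom = 2

df = (r−1)(c−1) = (3−1)·(2−1) = 2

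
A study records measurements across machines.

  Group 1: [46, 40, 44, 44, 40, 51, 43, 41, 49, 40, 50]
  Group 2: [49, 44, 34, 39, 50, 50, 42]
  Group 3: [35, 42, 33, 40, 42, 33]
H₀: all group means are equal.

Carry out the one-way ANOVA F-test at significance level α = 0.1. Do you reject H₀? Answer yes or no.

reject H₀: yes

Group means [44.36, 44.00, 37.50], grand mean 42.542
SSB = Σnᵢ(x̄ᵢ−x̄)² = 203.913; SSW = ΣΣ(x−x̄ᵢ)² = 490.045
MSB = 203.913/2 = 101.9564; MSW = 490.045/21 = 23.3355
F = MSB/MSW = 4.3692
df = (2, 21)
p-value (upper-tail) = 0.02591
At α=0.1: p < α → reject H₀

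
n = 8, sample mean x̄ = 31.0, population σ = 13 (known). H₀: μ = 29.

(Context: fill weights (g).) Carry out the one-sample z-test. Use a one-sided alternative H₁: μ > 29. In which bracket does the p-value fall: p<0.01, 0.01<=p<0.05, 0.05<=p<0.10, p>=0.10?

SE = σ/√n = 13/√8 = 4.5962
z = (x̄−μ₀)/SE = (31.0−29)/4.5962 = 0.4351
p-value (one-sided, H₁ greater) = 0.33173
→ bracket: p>=0.10

p-value bracket: p>=0.10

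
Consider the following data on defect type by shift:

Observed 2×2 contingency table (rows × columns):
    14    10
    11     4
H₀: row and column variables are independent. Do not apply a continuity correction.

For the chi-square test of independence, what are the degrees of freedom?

df = (r−1)(c−1) = (2−1)·(2−1) = 1

degrees of freedom = 1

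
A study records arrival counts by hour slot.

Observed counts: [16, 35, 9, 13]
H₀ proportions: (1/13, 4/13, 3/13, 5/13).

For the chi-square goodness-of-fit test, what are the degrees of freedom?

df = k − 1 = 4 − 1 = 3

degrees of freedom = 3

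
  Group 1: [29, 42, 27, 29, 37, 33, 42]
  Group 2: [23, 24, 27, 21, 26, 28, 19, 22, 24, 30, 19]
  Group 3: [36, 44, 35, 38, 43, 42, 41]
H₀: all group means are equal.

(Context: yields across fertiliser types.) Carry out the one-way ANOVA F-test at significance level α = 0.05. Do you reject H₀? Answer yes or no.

Group means [34.14, 23.91, 39.86], grand mean 31.240
SSB = Σnᵢ(x̄ᵢ−x̄)² = 1169.937; SSW = ΣΣ(x−x̄ᵢ)² = 440.623
MSB = 1169.937/2 = 584.9683; MSW = 440.623/22 = 20.0283
F = MSB/MSW = 29.2070
df = (2, 22)
p-value (upper-tail) = 0.00000
At α=0.05: p < α → reject H₀

reject H₀: yes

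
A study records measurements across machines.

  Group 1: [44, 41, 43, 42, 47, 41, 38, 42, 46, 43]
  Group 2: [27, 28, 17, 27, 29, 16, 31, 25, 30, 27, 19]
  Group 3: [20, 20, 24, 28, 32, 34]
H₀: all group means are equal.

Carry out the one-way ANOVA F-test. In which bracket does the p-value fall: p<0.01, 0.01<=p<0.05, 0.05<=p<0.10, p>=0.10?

p-value bracket: p<0.01

Group means [42.70, 25.09, 26.33], grand mean 31.889
SSB = Σnᵢ(x̄ᵢ−x̄)² = 1862.324; SSW = ΣΣ(x−x̄ᵢ)² = 518.342
MSB = 1862.324/2 = 931.1621; MSW = 518.342/24 = 21.5976
F = MSB/MSW = 43.1141
df = (2, 24)
p-value (upper-tail) = 0.00000
→ bracket: p<0.01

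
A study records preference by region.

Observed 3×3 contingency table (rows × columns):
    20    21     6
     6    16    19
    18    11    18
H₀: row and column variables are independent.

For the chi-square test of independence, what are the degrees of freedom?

df = (r−1)(c−1) = (3−1)·(3−1) = 4

degrees of freedom = 4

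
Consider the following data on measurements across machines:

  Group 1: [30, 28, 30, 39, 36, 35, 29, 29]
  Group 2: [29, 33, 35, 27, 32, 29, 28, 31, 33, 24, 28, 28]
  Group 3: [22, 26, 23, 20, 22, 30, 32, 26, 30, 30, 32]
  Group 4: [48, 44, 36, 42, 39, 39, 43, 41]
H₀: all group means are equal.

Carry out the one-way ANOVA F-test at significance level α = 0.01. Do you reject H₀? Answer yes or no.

reject H₀: yes

Group means [32.00, 29.75, 26.64, 41.50], grand mean 31.744
SSB = Σnᵢ(x̄ᵢ−x̄)² = 1096.640; SSW = ΣΣ(x−x̄ᵢ)² = 508.795
MSB = 1096.640/3 = 365.5468; MSW = 508.795/35 = 14.5370
F = MSB/MSW = 25.1459
df = (3, 35)
p-value (upper-tail) = 0.00000
At α=0.01: p < α → reject H₀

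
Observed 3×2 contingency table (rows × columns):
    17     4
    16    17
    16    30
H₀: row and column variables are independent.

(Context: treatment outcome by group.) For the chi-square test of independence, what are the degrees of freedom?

df = (r−1)(c−1) = (3−1)·(2−1) = 2

degrees of freedom = 2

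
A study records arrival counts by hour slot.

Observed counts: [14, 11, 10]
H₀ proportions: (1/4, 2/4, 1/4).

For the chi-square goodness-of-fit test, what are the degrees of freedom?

degrees of freedom = 2

df = k − 1 = 3 − 1 = 2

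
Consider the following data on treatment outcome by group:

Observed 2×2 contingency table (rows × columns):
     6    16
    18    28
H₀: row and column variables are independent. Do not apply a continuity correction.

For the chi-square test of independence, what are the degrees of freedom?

df = (r−1)(c−1) = (2−1)·(2−1) = 1

degrees of freedom = 1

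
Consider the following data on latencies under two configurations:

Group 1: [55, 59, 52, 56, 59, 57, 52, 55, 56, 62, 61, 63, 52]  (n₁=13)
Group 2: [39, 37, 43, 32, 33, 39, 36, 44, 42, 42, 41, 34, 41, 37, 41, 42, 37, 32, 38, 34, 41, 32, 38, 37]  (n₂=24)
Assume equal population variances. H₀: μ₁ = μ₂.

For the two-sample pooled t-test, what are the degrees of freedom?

df = n₁ + n₂ − 2 = 13 + 24 − 2 = 35

degrees of freedom = 35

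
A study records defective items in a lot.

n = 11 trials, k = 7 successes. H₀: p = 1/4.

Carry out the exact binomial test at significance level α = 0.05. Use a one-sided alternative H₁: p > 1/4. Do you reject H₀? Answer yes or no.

reject H₀: yes

Exact binomial: n=11, k=7, p₀=1/4=0.2500
P(X≥7) from Σ C(n,i)·p₀^i·(1−p₀)^(n−i)
p-value (one-sided, H₁ greater) = 0.00756
At α=0.05: p < α → reject H₀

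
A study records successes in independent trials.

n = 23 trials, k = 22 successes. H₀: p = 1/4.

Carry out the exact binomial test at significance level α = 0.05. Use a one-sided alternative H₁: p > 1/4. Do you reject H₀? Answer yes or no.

Exact binomial: n=23, k=22, p₀=1/4=0.2500
P(X≥22) from Σ C(n,i)·p₀^i·(1−p₀)^(n−i)
p-value (one-sided, H₁ greater) = 0.00000
At α=0.05: p < α → reject H₀

reject H₀: yes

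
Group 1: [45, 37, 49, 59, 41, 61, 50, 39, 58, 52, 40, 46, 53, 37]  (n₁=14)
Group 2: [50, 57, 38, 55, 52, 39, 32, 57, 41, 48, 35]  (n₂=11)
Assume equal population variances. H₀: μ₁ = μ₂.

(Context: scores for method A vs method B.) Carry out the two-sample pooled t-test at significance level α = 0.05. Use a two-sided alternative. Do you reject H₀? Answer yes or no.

x̄₁=47.643, s₁=8.243, n₁=14
x̄₂=45.818, s₂=9.130, n₂=11
s_p² = [13·8.243² + 10·9.130²]/23 = 74.6457
SE = √(s_p²·(1/14+1/11)) = 3.4811
t = (47.643−45.818)/3.4811 = 0.5242
df = 23
p-value (two-sided) = 0.60517
At α=0.05: p ≥ α → fail to reject H₀

reject H₀: no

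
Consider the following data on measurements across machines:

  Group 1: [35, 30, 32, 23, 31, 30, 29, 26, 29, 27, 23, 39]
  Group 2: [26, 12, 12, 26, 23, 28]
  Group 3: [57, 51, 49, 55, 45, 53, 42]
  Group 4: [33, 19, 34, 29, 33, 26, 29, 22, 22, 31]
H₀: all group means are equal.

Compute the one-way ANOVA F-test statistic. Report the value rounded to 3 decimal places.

Group means [29.50, 21.17, 50.29, 27.80], grand mean 31.743
SSB = Σnᵢ(x̄ᵢ−x̄)² = 3293.824; SSW = ΣΣ(x−x̄ᵢ)² = 924.862
MSB = 3293.824/3 = 1097.9413; MSW = 924.862/31 = 29.8343
F = MSB/MSW = 36.8014
df = (3, 31)

test statistic = 36.801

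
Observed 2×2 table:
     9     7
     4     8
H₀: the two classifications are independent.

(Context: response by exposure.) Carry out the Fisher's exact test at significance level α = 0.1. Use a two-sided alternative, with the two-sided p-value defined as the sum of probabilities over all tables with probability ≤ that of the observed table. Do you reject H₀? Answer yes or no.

reject H₀: no

Margins: r₁=16, r₂=12, c₁=13, c₂=15, n=28
p_obs = C(16,9)·C(12,4)/C(28,13); sum pmf over tables with pmf ≤ p_obs
p-value (two-sided) = 0.27606
At α=0.1: p ≥ α → fail to reject H₀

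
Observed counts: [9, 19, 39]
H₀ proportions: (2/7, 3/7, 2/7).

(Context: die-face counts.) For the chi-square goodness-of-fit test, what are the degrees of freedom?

degrees of freedom = 2

df = k − 1 = 3 − 1 = 2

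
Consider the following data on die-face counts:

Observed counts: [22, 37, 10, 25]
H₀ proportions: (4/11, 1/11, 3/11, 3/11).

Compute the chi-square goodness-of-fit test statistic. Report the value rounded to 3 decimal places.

n = 94; E_i = n·p_i = [34.18, 8.55, 25.64, 25.64]
χ² = (22−34.18)²/34.18 + (37−8.55)²/8.55 + (10−25.64)²/25.64 + (25−25.64)²/25.64 = 108.6418
df = 3

test statistic = 108.642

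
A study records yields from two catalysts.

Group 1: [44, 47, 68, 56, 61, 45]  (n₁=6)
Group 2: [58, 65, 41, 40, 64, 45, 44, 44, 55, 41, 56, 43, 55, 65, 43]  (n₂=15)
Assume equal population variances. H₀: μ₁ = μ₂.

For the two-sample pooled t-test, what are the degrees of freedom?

degrees of freedom = 19

df = n₁ + n₂ − 2 = 6 + 15 − 2 = 19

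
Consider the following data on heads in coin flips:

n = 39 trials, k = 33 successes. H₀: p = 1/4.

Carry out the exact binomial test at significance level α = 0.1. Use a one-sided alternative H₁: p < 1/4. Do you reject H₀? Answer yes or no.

reject H₀: no

Exact binomial: n=39, k=33, p₀=1/4=0.2500
P(X≤33) from Σ C(n,i)·p₀^i·(1−p₀)^(n−i)
p-value (one-sided, H₁ less) = 1.00000
At α=0.1: p ≥ α → fail to reject H₀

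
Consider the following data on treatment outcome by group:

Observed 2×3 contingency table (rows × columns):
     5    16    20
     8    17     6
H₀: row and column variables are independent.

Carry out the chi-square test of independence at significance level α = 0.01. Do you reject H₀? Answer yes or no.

reject H₀: no

Row totals [41, 31], col totals [13, 33, 26], n=72
χ² = (5−7.40)²/7.40 + (16−18.79)²/18.79 + (20−14.81)²/14.81 + (8−5.60)²/5.60 + (17−14.21)²/14.21 + (6−11.19)²/11.19 = 7.0074
df = 2
p-value (upper-tail) = 0.03009
At α=0.01: p ≥ α → fail to reject H₀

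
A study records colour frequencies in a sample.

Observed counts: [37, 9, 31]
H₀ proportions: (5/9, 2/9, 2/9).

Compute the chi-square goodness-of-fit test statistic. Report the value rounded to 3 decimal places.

n = 77; E_i = n·p_i = [42.78, 17.11, 17.11]
χ² = (37−42.78)²/42.78 + (9−17.11)²/17.11 + (31−17.11)²/17.11 = 15.8987
df = 2

test statistic = 15.899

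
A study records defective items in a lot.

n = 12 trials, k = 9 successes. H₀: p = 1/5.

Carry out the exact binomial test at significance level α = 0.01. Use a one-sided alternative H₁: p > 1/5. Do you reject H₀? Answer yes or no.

Exact binomial: n=12, k=9, p₀=1/5=0.2000
P(X≥9) from Σ C(n,i)·p₀^i·(1−p₀)^(n−i)
p-value (one-sided, H₁ greater) = 0.00006
At α=0.01: p < α → reject H₀

reject H₀: yes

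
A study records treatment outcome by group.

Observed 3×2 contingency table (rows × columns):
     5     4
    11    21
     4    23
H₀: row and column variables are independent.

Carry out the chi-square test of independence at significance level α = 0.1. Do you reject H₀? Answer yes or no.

reject H₀: yes

Row totals [9, 32, 27], col totals [20, 48], n=68
χ² = (5−2.65)²/2.65 + (4−6.35)²/6.35 + (11−9.41)²/9.41 + (21−22.59)²/22.59 + (4−7.94)²/7.94 + (23−19.06)²/19.06 = 6.1136
df = 2
p-value (upper-tail) = 0.04704
At α=0.1: p < α → reject H₀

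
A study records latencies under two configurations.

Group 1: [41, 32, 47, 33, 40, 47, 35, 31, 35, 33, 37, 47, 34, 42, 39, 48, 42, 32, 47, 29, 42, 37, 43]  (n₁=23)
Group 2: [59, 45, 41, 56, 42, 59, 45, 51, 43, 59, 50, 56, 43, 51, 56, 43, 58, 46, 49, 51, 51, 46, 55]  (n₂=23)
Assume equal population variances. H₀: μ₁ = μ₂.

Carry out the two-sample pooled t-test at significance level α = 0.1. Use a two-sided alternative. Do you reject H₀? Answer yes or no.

x̄₁=38.826, s₁=5.967, n₁=23
x̄₂=50.217, s₂=6.097, n₂=23
s_p² = [22·5.967² + 22·6.097²]/44 = 36.3913
SE = √(s_p²·(1/23+1/23)) = 1.7789
t = (38.826−50.217)/1.7789 = -6.4036
df = 44
p-value (two-sided) = 0.00000
At α=0.1: p < α → reject H₀

reject H₀: yes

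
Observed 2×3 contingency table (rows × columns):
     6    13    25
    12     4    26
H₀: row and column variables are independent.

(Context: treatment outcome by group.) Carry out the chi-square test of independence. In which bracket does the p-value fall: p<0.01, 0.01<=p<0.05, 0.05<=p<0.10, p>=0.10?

Row totals [44, 42], col totals [18, 17, 51], n=86
χ² = (6−9.21)²/9.21 + (13−8.70)²/8.70 + (25−26.09)²/26.09 + (12−8.79)²/8.79 + (4−8.30)²/8.30 + (26−24.91)²/24.91 = 6.7414
df = 2
p-value (upper-tail) = 0.03436
→ bracket: 0.01<=p<0.05

p-value bracket: 0.01<=p<0.05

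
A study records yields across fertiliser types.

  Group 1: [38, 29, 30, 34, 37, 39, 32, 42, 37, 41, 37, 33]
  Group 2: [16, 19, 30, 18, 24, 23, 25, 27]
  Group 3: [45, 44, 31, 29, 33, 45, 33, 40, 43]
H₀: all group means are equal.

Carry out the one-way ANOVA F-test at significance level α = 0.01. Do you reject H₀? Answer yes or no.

reject H₀: yes

Group means [35.75, 22.75, 38.11], grand mean 32.897
SSB = Σnᵢ(x̄ᵢ−x̄)² = 1166.051; SSW = ΣΣ(x−x̄ᵢ)² = 692.639
MSB = 1166.051/2 = 583.0254; MSW = 692.639/26 = 26.6400
F = MSB/MSW = 21.8854
df = (2, 26)
p-value (upper-tail) = 0.00000
At α=0.01: p < α → reject H₀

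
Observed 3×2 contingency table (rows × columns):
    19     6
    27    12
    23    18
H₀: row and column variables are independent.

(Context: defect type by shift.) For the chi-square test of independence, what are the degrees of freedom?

degrees of freedom = 2

df = (r−1)(c−1) = (3−1)·(2−1) = 2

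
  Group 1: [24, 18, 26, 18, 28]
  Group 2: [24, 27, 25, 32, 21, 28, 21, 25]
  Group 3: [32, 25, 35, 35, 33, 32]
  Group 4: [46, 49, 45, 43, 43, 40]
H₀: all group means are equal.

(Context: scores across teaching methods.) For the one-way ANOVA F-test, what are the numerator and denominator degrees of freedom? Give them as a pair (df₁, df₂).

k = 4 groups, N = 25 total
df = (k−1, N−k) = (4−1, 25−4) = (3, 21)

degrees of freedom = [3, 21]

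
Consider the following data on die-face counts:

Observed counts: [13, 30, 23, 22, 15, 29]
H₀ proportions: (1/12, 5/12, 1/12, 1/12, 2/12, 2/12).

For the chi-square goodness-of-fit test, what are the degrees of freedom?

degrees of freedom = 5

df = k − 1 = 6 − 1 = 5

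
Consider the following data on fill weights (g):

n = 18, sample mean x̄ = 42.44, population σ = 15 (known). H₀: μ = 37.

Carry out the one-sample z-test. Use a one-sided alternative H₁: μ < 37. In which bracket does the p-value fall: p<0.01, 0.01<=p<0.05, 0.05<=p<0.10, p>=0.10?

SE = σ/√n = 15/√18 = 3.5355
z = (x̄−μ₀)/SE = (42.44−37)/3.5355 = 1.5387
p-value (one-sided, H₁ less) = 0.93806
→ bracket: p>=0.10

p-value bracket: p>=0.10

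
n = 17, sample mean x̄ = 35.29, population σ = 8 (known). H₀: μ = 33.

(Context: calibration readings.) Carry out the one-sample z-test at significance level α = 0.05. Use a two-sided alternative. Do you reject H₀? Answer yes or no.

reject H₀: no

SE = σ/√n = 8/√17 = 1.9403
z = (x̄−μ₀)/SE = (35.29−33)/1.9403 = 1.1802
p-value (two-sided) = 0.23791
At α=0.05: p ≥ α → fail to reject H₀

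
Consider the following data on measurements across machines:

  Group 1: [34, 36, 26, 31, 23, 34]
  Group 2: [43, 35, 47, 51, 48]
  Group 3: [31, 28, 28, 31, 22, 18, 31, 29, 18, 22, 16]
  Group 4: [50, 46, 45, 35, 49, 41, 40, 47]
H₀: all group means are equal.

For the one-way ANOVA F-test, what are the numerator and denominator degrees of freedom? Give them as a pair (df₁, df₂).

degrees of freedom = [3, 26]

k = 4 groups, N = 30 total
df = (k−1, N−k) = (4−1, 30−4) = (3, 26)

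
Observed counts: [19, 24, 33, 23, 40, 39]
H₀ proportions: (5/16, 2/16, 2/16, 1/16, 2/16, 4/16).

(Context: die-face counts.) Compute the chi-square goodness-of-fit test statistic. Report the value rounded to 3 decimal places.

n = 178; E_i = n·p_i = [55.62, 22.25, 22.25, 11.12, 22.25, 44.50]
χ² = (19−55.62)²/55.62 + (24−22.25)²/22.25 + (33−22.25)²/22.25 + (23−11.12)²/11.12 + (40−22.25)²/22.25 + (39−44.50)²/44.50 = 56.9618
df = 5

test statistic = 56.962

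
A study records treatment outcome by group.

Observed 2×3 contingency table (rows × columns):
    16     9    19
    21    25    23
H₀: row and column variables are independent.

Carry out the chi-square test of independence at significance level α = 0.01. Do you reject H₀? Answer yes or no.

Row totals [44, 69], col totals [37, 34, 42], n=113
χ² = (16−14.41)²/14.41 + (9−13.24)²/13.24 + (19−16.35)²/16.35 + (21−22.59)²/22.59 + (25−20.76)²/20.76 + (23−25.65)²/25.65 = 3.2123
df = 2
p-value (upper-tail) = 0.20066
At α=0.01: p ≥ α → fail to reject H₀

reject H₀: no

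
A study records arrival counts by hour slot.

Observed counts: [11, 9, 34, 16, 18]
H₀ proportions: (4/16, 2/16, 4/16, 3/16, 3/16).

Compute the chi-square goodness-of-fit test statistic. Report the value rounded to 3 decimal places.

test statistic = 12.561

n = 88; E_i = n·p_i = [22.00, 11.00, 22.00, 16.50, 16.50]
χ² = (11−22.00)²/22.00 + (9−11.00)²/11.00 + (34−22.00)²/22.00 + (16−16.50)²/16.50 + (18−16.50)²/16.50 = 12.5606
df = 4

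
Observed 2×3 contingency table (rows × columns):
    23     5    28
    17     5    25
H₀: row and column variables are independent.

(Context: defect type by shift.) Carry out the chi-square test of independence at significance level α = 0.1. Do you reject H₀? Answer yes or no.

Row totals [56, 47], col totals [40, 10, 53], n=103
χ² = (23−21.75)²/21.75 + (5−5.44)²/5.44 + (28−28.82)²/28.82 + (17−18.25)²/18.25 + (5−4.56)²/4.56 + (25−24.18)²/24.18 = 0.2856
df = 2
p-value (upper-tail) = 0.86693
At α=0.1: p ≥ α → fail to reject H₀

reject H₀: no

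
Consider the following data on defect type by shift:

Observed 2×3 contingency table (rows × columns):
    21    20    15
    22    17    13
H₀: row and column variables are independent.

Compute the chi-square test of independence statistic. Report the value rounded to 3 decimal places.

test statistic = 0.262

Row totals [56, 52], col totals [43, 37, 28], n=108
χ² = (21−22.30)²/22.30 + (20−19.19)²/19.19 + (15−14.52)²/14.52 + (22−20.70)²/20.70 + (17−17.81)²/17.81 + (13−13.48)²/13.48 = 0.2616
df = 2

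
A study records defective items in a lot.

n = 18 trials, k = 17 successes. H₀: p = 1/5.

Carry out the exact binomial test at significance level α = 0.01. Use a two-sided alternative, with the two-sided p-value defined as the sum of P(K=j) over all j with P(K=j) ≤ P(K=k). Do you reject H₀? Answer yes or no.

reject H₀: yes

Exact binomial: n=18, k=17, p₀=1/5=0.2000
P(X=j) = C(n,j)·p₀^j·(1−p₀)^(n−j); p = Σ P(X=j) over j with P(X=j) ≤ P(X=17)
p-value (two-sided) = 0.00000
At α=0.01: p < α → reject H₀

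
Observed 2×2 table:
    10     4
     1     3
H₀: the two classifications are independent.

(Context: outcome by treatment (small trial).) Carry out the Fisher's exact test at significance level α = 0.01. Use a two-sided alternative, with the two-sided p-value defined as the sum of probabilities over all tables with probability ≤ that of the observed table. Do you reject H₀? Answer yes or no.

reject H₀: no

Margins: r₁=14, r₂=4, c₁=11, c₂=7, n=18
p_obs = C(14,10)·C(4,1)/C(18,11); sum pmf over tables with pmf ≤ p_obs
p-value (two-sided) = 0.24510
At α=0.01: p ≥ α → fail to reject H₀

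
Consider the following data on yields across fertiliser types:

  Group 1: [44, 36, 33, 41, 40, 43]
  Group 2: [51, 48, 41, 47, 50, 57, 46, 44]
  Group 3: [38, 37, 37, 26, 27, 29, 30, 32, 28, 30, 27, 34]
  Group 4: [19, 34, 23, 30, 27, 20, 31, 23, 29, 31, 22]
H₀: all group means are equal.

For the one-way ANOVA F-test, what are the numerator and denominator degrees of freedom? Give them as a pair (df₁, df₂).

k = 4 groups, N = 37 total
df = (k−1, N−k) = (4−1, 37−4) = (3, 33)

degrees of freedom = [3, 33]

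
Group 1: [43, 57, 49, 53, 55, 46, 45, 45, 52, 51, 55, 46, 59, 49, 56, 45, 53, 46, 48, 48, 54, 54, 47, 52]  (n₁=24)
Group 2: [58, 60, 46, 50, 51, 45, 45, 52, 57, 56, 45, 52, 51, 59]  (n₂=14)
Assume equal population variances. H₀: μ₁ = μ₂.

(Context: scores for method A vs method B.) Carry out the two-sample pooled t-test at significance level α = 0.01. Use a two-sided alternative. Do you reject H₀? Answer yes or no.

reject H₀: no

x̄₁=50.333, s₁=4.488, n₁=24
x̄₂=51.929, s₂=5.399, n₂=14
s_p² = [23·4.488² + 13·5.399²]/36 = 23.3962
SE = √(s_p²·(1/24+1/14)) = 1.6267
t = (50.333−51.929)/1.6267 = -0.9807
df = 36
p-value (two-sided) = 0.33329
At α=0.01: p ≥ α → fail to reject H₀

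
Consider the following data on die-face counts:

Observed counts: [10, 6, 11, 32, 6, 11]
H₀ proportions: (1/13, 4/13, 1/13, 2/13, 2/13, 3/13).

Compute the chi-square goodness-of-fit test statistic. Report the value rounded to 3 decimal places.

n = 76; E_i = n·p_i = [5.85, 23.38, 5.85, 11.69, 11.69, 17.54]
χ² = (10−5.85)²/5.85 + (6−23.38)²/23.38 + (11−5.85)²/5.85 + (32−11.69)²/11.69 + (6−11.69)²/11.69 + (11−17.54)²/17.54 = 60.8991
df = 5

test statistic = 60.899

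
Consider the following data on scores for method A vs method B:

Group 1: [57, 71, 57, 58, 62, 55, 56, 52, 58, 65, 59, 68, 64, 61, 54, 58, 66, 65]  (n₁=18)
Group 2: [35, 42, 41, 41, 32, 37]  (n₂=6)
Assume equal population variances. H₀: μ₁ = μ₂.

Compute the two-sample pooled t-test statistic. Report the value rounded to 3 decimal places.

test statistic = 9.545

x̄₁=60.333, s₁=5.213, n₁=18
x̄₂=38.000, s₂=4.000, n₂=6
s_p² = [17·5.213² + 5·4.000²]/22 = 24.6364
SE = √(s_p²·(1/18+1/6)) = 2.3398
t = (60.333−38.000)/2.3398 = 9.5449
df = 22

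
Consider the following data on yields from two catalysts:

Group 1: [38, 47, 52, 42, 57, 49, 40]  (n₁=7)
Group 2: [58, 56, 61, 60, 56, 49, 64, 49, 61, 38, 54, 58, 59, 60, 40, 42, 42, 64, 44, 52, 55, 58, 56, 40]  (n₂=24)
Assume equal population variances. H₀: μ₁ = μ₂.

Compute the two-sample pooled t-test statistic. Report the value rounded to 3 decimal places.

test statistic = -1.985

x̄₁=46.429, s₁=6.852, n₁=7
x̄₂=53.167, s₂=8.154, n₂=24
s_p² = [6·6.852² + 23·8.154²]/29 = 62.4499
SE = √(s_p²·(1/7+1/24)) = 3.3946
t = (46.429−53.167)/3.3946 = -1.9849
df = 29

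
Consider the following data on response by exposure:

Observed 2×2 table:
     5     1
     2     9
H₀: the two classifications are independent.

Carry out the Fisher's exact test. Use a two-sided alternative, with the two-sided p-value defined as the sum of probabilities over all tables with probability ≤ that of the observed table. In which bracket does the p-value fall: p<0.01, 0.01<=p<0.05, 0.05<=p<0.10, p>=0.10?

Margins: r₁=6, r₂=11, c₁=7, c₂=10, n=17
p_obs = C(6,5)·C(11,2)/C(17,7); sum pmf over tables with pmf ≤ p_obs
p-value (two-sided) = 0.03450
→ bracket: 0.01<=p<0.05

p-value bracket: 0.01<=p<0.05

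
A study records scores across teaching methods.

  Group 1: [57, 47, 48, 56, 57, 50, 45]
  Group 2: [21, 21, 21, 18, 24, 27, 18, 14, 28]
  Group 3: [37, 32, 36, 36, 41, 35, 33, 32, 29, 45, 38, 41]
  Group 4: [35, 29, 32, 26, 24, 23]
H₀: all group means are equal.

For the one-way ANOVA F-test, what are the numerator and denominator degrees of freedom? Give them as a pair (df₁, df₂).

k = 4 groups, N = 34 total
df = (k−1, N−k) = (4−1, 34−4) = (3, 30)

degrees of freedom = [3, 30]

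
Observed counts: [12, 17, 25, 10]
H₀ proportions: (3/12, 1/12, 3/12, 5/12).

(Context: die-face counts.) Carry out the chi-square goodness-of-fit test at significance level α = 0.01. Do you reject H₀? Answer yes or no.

reject H₀: yes

n = 64; E_i = n·p_i = [16.00, 5.33, 16.00, 26.67]
χ² = (12−16.00)²/16.00 + (17−5.33)²/5.33 + (25−16.00)²/16.00 + (10−26.67)²/26.67 = 42.0000
df = 3
p-value (upper-tail) = 0.00000
At α=0.01: p < α → reject H₀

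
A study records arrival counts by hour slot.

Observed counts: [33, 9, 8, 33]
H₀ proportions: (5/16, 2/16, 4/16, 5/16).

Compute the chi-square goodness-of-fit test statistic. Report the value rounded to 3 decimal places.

test statistic = 11.863

n = 83; E_i = n·p_i = [25.94, 10.38, 20.75, 25.94]
χ² = (33−25.94)²/25.94 + (9−10.38)²/10.38 + (8−20.75)²/20.75 + (33−25.94)²/25.94 = 11.8627
df = 3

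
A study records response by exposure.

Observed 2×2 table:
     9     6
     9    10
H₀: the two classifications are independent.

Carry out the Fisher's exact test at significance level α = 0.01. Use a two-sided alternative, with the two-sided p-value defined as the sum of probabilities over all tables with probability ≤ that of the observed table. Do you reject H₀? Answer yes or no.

Margins: r₁=15, r₂=19, c₁=18, c₂=16, n=34
p_obs = C(15,9)·C(19,9)/C(34,18); sum pmf over tables with pmf ≤ p_obs
p-value (two-sided) = 0.50960
At α=0.01: p ≥ α → fail to reject H₀

reject H₀: no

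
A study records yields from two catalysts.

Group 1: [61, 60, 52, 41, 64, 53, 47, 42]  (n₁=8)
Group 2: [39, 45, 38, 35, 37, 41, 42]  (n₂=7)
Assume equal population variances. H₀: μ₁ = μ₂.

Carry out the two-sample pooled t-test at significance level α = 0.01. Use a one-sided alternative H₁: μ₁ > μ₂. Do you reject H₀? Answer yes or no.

x̄₁=52.500, s₁=8.734, n₁=8
x̄₂=39.571, s₂=3.359, n₂=7
s_p² = [7·8.734² + 6·3.359²]/13 = 46.2857
SE = √(s_p²·(1/8+1/7)) = 3.5211
t = (52.500−39.571)/3.5211 = 3.6718
df = 13
p-value (one-sided, H₁ greater) = 0.00141
At α=0.01: p < α → reject H₀

reject H₀: yes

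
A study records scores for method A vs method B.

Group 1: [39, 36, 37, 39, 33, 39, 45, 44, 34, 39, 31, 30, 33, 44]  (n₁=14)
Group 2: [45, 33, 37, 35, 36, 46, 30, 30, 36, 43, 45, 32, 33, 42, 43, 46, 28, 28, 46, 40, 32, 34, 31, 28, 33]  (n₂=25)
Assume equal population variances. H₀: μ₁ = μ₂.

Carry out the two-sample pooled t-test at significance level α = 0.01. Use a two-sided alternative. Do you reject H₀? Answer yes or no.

reject H₀: no

x̄₁=37.357, s₁=4.830, n₁=14
x̄₂=36.480, s₂=6.325, n₂=25
s_p² = [13·4.830² + 24·6.325²]/37 = 34.1474
SE = √(s_p²·(1/14+1/25)) = 1.9506
t = (37.357−36.480)/1.9506 = 0.4497
df = 37
p-value (two-sided) = 0.65557
At α=0.01: p ≥ α → fail to reject H₀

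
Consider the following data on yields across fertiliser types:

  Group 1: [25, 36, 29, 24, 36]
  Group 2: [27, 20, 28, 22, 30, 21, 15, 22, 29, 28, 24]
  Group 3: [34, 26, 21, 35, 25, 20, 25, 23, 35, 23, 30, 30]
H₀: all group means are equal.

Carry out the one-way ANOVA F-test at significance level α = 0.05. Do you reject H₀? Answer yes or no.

Group means [30.00, 24.18, 27.25], grand mean 26.536
SSB = Σnᵢ(x̄ᵢ−x̄)² = 127.078; SSW = ΣΣ(x−x̄ᵢ)² = 669.886
MSB = 127.078/2 = 63.5390; MSW = 669.886/25 = 26.7955
F = MSB/MSW = 2.3713
df = (2, 25)
p-value (upper-tail) = 0.11403
At α=0.05: p ≥ α → fail to reject H₀

reject H₀: no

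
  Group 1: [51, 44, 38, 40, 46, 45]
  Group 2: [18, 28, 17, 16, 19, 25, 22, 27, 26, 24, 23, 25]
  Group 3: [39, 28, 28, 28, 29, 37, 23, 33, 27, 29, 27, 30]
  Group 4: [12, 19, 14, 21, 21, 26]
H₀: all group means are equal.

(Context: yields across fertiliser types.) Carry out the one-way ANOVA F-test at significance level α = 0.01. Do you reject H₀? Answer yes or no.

Group means [44.00, 22.50, 29.83, 18.83], grand mean 27.917
SSB = Σnᵢ(x̄ᵢ−x̄)² = 2443.250; SSW = ΣΣ(x−x̄ᵢ)² = 639.500
MSB = 2443.250/3 = 814.4167; MSW = 639.500/32 = 19.9844
F = MSB/MSW = 40.7527
df = (3, 32)
p-value (upper-tail) = 0.00000
At α=0.01: p < α → reject H₀

reject H₀: yes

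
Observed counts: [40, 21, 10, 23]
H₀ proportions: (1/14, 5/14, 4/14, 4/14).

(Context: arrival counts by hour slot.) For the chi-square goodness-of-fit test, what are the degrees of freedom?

degrees of freedom = 3

df = k − 1 = 4 − 1 = 3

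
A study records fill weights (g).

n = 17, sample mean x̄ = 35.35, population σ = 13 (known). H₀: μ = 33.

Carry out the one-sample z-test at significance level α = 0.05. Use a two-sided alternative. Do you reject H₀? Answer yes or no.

SE = σ/√n = 13/√17 = 3.1530
z = (x̄−μ₀)/SE = (35.35−33)/3.1530 = 0.7453
p-value (two-sided) = 0.45607
At α=0.05: p ≥ α → fail to reject H₀

reject H₀: no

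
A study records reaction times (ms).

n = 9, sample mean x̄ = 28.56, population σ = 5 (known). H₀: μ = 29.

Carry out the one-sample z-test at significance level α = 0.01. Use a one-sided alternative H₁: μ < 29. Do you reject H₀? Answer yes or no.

reject H₀: no

SE = σ/√n = 5/√9 = 1.6667
z = (x̄−μ₀)/SE = (28.56−29)/1.6667 = -0.2640
p-value (one-sided, H₁ less) = 0.39589
At α=0.01: p ≥ α → fail to reject H₀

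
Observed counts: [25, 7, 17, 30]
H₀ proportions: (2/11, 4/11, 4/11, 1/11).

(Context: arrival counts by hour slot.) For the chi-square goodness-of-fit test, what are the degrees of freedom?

df = k − 1 = 4 − 1 = 3

degrees of freedom = 3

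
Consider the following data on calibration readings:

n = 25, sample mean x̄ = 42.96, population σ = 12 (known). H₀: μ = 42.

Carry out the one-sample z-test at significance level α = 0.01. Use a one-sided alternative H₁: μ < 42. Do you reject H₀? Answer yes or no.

SE = σ/√n = 12/√25 = 2.4000
z = (x̄−μ₀)/SE = (42.96−42)/2.4000 = 0.4000
p-value (one-sided, H₁ less) = 0.65542
At α=0.01: p ≥ α → fail to reject H₀

reject H₀: no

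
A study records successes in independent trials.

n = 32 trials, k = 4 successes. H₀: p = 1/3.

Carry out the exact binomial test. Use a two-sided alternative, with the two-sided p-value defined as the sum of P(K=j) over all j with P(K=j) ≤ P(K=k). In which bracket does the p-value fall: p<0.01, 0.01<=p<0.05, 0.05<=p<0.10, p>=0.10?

p-value bracket: 0.01<=p<0.05

Exact binomial: n=32, k=4, p₀=1/3=0.3333
P(X=j) = C(n,j)·p₀^j·(1−p₀)^(n−j); p = Σ P(X=j) over j with P(X=j) ≤ P(X=4)
p-value (two-sided) = 0.01336
→ bracket: 0.01<=p<0.05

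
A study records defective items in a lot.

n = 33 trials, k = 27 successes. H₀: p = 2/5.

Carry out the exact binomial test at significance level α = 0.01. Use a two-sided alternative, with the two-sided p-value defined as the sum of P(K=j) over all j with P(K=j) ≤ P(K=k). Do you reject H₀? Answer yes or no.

Exact binomial: n=33, k=27, p₀=2/5=0.4000
P(X=j) = C(n,j)·p₀^j·(1−p₀)^(n−j); p = Σ P(X=j) over j with P(X=j) ≤ P(X=27)
p-value (two-sided) = 0.00000
At α=0.01: p < α → reject H₀

reject H₀: yes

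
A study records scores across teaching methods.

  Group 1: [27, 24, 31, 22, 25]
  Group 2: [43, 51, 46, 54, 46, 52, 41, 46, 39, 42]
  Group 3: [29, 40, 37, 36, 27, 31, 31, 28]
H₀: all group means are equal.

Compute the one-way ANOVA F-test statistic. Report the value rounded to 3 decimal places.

test statistic = 37.685

Group means [25.80, 46.00, 32.38], grand mean 36.870
SSB = Σnᵢ(x̄ᵢ−x̄)² = 1607.934; SSW = ΣΣ(x−x̄ᵢ)² = 426.675
MSB = 1607.934/2 = 803.9668; MSW = 426.675/20 = 21.3338
F = MSB/MSW = 37.6852
df = (2, 20)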